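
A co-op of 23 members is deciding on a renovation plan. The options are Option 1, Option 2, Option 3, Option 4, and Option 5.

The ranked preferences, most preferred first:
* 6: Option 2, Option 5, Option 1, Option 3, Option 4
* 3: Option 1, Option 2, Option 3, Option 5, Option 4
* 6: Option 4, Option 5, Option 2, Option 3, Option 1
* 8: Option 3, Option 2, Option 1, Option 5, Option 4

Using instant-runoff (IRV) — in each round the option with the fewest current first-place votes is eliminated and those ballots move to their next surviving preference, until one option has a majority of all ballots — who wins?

Round 1: Option 1 3, Option 2 6, Option 3 8, Option 4 6, Option 5 0. Option 5 eliminated.
Round 2: Option 1 3, Option 2 6, Option 3 8, Option 4 6. Option 1 eliminated.
Round 3: Option 2 9, Option 3 8, Option 4 6. Option 4 eliminated.
Round 4: Option 2 15, Option 3 8. Option 2 has a majority (≥12).

Option 2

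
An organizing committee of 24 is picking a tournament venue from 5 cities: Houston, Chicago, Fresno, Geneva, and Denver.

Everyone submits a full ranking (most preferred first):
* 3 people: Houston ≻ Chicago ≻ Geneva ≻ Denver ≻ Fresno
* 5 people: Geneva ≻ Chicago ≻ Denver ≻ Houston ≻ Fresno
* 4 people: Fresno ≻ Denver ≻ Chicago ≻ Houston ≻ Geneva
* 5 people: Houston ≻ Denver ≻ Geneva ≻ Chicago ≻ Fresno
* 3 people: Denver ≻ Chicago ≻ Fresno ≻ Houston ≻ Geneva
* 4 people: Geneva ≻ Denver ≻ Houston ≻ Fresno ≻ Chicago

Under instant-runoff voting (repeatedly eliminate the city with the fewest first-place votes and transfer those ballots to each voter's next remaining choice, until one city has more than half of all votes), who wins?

Round 1: Houston 8, Chicago 0, Fresno 4, Geneva 9, Denver 3. Chicago eliminated.
Round 2: Houston 8, Fresno 4, Geneva 9, Denver 3. Denver eliminated.
Round 3: Houston 8, Fresno 7, Geneva 9. Fresno eliminated.
Round 4: Houston 15, Geneva 9. Houston has a majority (≥13).

Houston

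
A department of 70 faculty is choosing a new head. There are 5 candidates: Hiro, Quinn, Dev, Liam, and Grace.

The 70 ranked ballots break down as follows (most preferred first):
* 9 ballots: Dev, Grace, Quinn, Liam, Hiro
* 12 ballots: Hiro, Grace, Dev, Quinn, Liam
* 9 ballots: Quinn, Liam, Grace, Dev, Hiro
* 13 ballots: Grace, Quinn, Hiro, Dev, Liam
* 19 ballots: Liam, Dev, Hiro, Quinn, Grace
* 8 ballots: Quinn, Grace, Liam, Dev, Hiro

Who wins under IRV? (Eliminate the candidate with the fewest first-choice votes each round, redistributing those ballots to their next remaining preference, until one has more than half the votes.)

Round 1: Hiro 12, Quinn 17, Dev 9, Liam 19, Grace 13. Dev eliminated.
Round 2: Hiro 12, Quinn 17, Liam 19, Grace 22. Hiro eliminated.
Round 3: Quinn 17, Liam 19, Grace 34. Quinn eliminated.
Round 4: Liam 28, Grace 42. Grace has a majority (≥36).

Grace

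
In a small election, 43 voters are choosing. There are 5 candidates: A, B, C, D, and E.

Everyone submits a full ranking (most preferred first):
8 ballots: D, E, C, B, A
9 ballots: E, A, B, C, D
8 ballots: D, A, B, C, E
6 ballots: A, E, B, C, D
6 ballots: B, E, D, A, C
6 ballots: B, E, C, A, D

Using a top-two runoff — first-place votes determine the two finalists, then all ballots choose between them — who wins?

Round 1 first-place votes: A 6, B 12, C 0, D 16, E 9. D and B advance.
Runoff: D is ranked above B on 16 ballots, B above D on 27.

B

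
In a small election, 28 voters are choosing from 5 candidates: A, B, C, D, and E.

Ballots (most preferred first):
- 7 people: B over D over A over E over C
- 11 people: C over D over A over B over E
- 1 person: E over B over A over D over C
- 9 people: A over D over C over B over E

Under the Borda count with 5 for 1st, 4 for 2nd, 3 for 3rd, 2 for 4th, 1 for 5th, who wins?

D

A: 7×3 + 11×3 + 1×3 + 9×5 = 102
B: 7×5 + 11×2 + 1×4 + 9×2 = 79
C: 7×1 + 11×5 + 1×1 + 9×3 = 90
D: 7×4 + 11×4 + 1×2 + 9×4 = 110
E: 7×2 + 11×1 + 1×5 + 9×1 = 39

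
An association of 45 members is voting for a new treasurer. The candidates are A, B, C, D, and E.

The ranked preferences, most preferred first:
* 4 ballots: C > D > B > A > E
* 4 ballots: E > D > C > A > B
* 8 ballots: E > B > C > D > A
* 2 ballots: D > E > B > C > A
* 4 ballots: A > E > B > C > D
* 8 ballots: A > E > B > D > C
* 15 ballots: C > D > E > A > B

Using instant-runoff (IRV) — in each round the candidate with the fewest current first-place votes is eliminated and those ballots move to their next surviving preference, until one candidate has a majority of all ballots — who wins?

Round 1: A 12, B 0, C 19, D 2, E 12. B eliminated.
Round 2: A 12, C 19, D 2, E 12. D eliminated.
Round 3: A 12, C 19, E 14. A eliminated.
Round 4: C 19, E 26. E has a majority (≥23).

E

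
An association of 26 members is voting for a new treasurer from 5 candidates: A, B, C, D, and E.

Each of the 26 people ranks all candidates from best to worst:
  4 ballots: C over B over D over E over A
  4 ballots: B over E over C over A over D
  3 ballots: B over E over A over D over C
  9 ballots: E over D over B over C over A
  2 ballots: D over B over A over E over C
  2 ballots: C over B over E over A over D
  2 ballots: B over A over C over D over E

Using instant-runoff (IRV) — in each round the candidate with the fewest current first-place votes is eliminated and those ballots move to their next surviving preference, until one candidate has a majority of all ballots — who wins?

Round 1: A 0, B 9, C 6, D 2, E 9. A eliminated.
Round 2: B 9, C 6, D 2, E 9. D eliminated.
Round 3: B 11, C 6, E 9. C eliminated.
Round 4: B 17, E 9. B has a majority (≥14).

B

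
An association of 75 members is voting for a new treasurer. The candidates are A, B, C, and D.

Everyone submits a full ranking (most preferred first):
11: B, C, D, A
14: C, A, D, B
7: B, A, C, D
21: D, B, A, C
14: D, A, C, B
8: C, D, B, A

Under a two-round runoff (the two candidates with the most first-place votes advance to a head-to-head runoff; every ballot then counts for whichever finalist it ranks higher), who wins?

C

Round 1 first-place votes: A 0, B 18, C 22, D 35. D and C advance.
Runoff: D is ranked above C on 35 ballots, C above D on 40.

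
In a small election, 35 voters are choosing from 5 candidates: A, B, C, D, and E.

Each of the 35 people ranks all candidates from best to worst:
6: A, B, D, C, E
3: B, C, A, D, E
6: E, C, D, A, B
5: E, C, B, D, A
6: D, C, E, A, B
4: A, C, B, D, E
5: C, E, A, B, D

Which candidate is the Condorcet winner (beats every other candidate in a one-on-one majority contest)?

C

C vs A: 25–10
C vs B: 26–9
C vs D: 23–12
C vs E: 24–11
C beats every other candidate.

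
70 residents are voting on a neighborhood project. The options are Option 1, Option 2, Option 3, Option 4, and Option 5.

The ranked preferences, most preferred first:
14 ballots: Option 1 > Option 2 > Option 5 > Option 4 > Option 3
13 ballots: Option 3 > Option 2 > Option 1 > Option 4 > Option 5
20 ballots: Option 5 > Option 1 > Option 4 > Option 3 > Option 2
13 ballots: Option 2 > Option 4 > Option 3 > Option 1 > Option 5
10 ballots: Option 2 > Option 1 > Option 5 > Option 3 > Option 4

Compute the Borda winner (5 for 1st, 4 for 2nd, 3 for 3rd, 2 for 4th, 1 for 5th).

Option 1: 14×5 + 13×3 + 20×4 + 13×2 + 10×4 = 255
Option 2: 14×4 + 13×4 + 20×1 + 13×5 + 10×5 = 243
Option 3: 14×1 + 13×5 + 20×2 + 13×3 + 10×2 = 178
Option 4: 14×2 + 13×2 + 20×3 + 13×4 + 10×1 = 176
Option 5: 14×3 + 13×1 + 20×5 + 13×1 + 10×3 = 198

Option 1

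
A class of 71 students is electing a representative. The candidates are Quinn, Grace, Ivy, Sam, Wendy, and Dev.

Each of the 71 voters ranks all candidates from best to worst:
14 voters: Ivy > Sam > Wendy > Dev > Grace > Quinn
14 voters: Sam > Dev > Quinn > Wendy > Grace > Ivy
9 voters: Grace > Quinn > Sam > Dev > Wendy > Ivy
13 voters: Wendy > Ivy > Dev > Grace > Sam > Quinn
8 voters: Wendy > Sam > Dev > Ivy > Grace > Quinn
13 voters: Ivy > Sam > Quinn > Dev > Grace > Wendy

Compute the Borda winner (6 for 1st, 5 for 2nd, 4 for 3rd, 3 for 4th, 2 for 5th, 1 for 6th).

Quinn: 14×1 + 14×4 + 9×5 + 13×1 + 8×1 + 13×4 = 188
Grace: 14×2 + 14×2 + 9×6 + 13×3 + 8×2 + 13×2 = 191
Ivy: 14×6 + 14×1 + 9×1 + 13×5 + 8×3 + 13×6 = 274
Sam: 14×5 + 14×6 + 9×4 + 13×2 + 8×5 + 13×5 = 321
Wendy: 14×4 + 14×3 + 9×2 + 13×6 + 8×6 + 13×1 = 255
Dev: 14×3 + 14×5 + 9×3 + 13×4 + 8×4 + 13×3 = 262

Sam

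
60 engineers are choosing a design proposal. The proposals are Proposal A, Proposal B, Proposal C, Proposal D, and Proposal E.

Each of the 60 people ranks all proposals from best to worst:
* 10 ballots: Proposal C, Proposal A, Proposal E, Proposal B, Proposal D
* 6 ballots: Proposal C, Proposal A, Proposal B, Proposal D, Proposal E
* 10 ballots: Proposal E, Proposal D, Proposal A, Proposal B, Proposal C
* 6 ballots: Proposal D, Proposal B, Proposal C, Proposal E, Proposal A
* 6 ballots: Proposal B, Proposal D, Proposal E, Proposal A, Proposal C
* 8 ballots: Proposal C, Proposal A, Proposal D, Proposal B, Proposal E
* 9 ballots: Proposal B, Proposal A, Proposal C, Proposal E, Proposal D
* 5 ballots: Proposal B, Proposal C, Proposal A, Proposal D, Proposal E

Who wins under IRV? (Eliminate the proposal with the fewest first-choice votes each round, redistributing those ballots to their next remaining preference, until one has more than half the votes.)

Round 1: Proposal A 0, Proposal B 20, Proposal C 24, Proposal D 6, Proposal E 10. Proposal A eliminated.
Round 2: Proposal B 20, Proposal C 24, Proposal D 6, Proposal E 10. Proposal D eliminated.
Round 3: Proposal B 26, Proposal C 24, Proposal E 10. Proposal E eliminated.
Round 4: Proposal B 36, Proposal C 24. Proposal B has a majority (≥31).

Proposal B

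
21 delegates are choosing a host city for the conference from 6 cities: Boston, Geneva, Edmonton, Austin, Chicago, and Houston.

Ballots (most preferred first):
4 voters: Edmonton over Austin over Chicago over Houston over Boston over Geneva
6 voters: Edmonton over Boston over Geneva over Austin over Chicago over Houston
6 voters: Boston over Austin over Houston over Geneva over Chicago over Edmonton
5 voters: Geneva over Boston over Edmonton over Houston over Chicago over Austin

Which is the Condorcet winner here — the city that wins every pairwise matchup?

Boston vs Geneva: 16–5
Boston vs Edmonton: 11–10
Boston vs Austin: 17–4
Boston vs Chicago: 17–4
Boston vs Houston: 17–4
Boston beats every other city.

Boston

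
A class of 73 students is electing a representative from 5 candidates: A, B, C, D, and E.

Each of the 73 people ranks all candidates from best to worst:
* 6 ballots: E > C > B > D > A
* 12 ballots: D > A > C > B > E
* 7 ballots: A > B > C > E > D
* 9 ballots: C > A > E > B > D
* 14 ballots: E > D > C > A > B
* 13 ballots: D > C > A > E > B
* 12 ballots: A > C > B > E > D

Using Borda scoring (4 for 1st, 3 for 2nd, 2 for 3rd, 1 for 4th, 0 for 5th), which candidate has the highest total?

A: 6×0 + 12×3 + 7×4 + 9×3 + 14×1 + 13×2 + 12×4 = 179
B: 6×2 + 12×1 + 7×3 + 9×1 + 14×0 + 13×0 + 12×2 = 78
C: 6×3 + 12×2 + 7×2 + 9×4 + 14×2 + 13×3 + 12×3 = 195
D: 6×1 + 12×4 + 7×0 + 9×0 + 14×3 + 13×4 + 12×0 = 148
E: 6×4 + 12×0 + 7×1 + 9×2 + 14×4 + 13×1 + 12×1 = 130

C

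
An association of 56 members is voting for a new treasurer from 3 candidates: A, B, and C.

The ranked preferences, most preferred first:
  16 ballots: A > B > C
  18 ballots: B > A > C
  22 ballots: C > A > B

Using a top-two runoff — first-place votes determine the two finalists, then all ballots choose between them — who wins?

Round 1 first-place votes: A 16, B 18, C 22. C and B advance.
Runoff: C is ranked above B on 22 ballots, B above C on 34.

B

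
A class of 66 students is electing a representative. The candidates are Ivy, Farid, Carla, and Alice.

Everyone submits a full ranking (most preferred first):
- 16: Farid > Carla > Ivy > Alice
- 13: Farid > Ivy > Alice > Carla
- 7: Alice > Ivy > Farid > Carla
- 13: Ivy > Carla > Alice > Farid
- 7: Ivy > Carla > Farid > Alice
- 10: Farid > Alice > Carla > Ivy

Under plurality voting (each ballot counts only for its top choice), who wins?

Farid

First-place votes: Ivy 20, Farid 39, Carla 0, Alice 7.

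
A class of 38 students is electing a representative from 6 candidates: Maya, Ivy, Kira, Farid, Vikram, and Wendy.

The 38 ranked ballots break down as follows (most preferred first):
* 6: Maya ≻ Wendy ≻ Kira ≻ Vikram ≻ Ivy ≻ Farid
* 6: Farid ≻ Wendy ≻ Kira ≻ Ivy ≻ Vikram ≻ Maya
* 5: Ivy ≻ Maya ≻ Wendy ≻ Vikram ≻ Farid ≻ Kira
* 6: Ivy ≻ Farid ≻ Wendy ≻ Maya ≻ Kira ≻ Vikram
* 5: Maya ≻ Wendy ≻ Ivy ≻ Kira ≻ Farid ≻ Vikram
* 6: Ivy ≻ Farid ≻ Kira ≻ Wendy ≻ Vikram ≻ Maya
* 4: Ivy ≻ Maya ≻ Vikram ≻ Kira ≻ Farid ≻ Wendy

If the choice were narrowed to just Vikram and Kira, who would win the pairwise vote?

Kira

Vikram is ranked above Kira on 9 ballots; Kira above Vikram on 29.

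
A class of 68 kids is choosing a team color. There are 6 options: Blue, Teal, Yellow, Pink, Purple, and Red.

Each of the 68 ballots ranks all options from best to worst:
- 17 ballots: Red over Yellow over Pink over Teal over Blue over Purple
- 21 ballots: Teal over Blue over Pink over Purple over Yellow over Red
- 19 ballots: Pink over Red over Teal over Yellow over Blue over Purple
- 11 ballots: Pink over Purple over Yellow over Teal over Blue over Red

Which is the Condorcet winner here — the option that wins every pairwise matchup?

Pink vs Blue: 47–21
Pink vs Teal: 47–21
Pink vs Yellow: 51–17
Pink vs Purple: 68–0
Pink vs Red: 51–17
Pink beats every other option.

Pink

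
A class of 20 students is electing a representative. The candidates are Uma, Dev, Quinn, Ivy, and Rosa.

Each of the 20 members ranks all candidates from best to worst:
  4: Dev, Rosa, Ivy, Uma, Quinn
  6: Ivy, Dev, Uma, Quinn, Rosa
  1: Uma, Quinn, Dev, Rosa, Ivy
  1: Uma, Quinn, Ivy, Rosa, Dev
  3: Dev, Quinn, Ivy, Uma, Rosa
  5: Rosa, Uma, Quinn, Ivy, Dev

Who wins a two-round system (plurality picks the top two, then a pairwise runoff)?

Ivy

Round 1 first-place votes: Uma 2, Dev 7, Quinn 0, Ivy 6, Rosa 5. Dev and Ivy advance.
Runoff: Dev is ranked above Ivy on 8 ballots, Ivy above Dev on 12.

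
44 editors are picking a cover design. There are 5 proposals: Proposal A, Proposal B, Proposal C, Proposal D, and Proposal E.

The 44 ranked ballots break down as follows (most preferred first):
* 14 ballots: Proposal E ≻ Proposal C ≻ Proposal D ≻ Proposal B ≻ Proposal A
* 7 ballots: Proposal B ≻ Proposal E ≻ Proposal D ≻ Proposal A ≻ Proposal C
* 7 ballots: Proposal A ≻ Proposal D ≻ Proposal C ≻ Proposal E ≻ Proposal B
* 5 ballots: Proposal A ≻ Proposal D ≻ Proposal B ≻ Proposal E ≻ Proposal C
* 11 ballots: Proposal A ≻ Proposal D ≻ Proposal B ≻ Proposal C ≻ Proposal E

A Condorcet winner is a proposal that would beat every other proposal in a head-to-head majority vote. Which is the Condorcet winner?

Proposal A

Proposal A vs Proposal B: 23–21
Proposal A vs Proposal C: 30–14
Proposal A vs Proposal D: 23–21
Proposal A vs Proposal E: 23–21
Proposal A beats every other proposal.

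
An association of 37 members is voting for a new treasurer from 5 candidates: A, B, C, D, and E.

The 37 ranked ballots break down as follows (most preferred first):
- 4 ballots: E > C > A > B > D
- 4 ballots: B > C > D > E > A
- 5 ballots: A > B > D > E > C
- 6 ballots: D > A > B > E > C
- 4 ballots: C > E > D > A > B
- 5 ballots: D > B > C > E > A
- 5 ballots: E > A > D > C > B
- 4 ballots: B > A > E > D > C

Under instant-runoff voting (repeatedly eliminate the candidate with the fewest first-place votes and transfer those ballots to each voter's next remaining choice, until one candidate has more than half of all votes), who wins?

Round 1: A 5, B 8, C 4, D 11, E 9. C eliminated.
Round 2: A 5, B 8, D 11, E 13. A eliminated.
Round 3: B 13, D 11, E 13. D eliminated.
Round 4: B 24, E 13. B has a majority (≥19).

B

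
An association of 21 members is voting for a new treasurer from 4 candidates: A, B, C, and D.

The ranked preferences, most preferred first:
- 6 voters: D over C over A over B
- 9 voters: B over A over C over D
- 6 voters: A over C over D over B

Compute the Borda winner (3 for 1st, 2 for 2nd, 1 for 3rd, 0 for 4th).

A: 6×1 + 9×2 + 6×3 = 42
B: 6×0 + 9×3 + 6×0 = 27
C: 6×2 + 9×1 + 6×2 = 33
D: 6×3 + 9×0 + 6×1 = 24

A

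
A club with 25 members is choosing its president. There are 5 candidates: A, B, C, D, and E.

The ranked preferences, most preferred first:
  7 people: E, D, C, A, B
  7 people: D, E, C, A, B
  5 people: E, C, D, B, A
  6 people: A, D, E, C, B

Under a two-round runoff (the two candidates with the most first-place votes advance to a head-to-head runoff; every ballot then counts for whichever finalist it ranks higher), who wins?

D

Round 1 first-place votes: A 6, B 0, C 0, D 7, E 12. E and D advance.
Runoff: E is ranked above D on 12 ballots, D above E on 13.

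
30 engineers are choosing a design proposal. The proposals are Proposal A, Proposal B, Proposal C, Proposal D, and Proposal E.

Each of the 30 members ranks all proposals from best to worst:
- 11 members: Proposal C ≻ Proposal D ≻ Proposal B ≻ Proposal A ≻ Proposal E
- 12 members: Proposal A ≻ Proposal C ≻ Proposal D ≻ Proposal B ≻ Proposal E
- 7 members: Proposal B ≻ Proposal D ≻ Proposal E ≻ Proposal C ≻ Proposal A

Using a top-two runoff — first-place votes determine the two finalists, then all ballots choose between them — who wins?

Proposal C

Round 1 first-place votes: Proposal A 12, Proposal B 7, Proposal C 11, Proposal D 0, Proposal E 0. Proposal A and Proposal C advance.
Runoff: Proposal A is ranked above Proposal C on 12 ballots, Proposal C above Proposal A on 18.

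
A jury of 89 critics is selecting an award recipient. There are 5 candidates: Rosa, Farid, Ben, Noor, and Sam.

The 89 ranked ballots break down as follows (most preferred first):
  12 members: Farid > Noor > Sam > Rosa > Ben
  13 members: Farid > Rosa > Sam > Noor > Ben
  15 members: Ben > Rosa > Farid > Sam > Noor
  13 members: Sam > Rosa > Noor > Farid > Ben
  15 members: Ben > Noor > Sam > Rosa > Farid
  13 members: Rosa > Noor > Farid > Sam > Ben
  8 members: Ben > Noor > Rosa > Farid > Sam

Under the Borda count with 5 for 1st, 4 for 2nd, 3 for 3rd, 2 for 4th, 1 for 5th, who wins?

Rosa

Rosa: 12×2 + 13×4 + 15×4 + 13×4 + 15×2 + 13×5 + 8×3 = 307
Farid: 12×5 + 13×5 + 15×3 + 13×2 + 15×1 + 13×3 + 8×2 = 266
Ben: 12×1 + 13×1 + 15×5 + 13×1 + 15×5 + 13×1 + 8×5 = 241
Noor: 12×4 + 13×2 + 15×1 + 13×3 + 15×4 + 13×4 + 8×4 = 272
Sam: 12×3 + 13×3 + 15×2 + 13×5 + 15×3 + 13×2 + 8×1 = 249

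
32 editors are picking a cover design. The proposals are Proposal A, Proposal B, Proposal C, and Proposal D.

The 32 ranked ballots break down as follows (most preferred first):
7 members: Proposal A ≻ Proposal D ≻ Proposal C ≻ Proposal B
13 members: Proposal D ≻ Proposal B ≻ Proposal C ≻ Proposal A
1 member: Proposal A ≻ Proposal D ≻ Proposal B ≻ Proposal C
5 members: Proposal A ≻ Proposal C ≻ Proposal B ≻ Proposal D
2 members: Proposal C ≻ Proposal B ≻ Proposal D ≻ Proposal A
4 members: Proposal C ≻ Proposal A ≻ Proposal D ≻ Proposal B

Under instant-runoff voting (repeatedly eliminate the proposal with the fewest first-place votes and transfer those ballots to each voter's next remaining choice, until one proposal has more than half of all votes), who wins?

Proposal A

Round 1: Proposal A 13, Proposal B 0, Proposal C 6, Proposal D 13. Proposal B eliminated.
Round 2: Proposal A 13, Proposal C 6, Proposal D 13. Proposal C eliminated.
Round 3: Proposal A 17, Proposal D 15. Proposal A has a majority (≥17).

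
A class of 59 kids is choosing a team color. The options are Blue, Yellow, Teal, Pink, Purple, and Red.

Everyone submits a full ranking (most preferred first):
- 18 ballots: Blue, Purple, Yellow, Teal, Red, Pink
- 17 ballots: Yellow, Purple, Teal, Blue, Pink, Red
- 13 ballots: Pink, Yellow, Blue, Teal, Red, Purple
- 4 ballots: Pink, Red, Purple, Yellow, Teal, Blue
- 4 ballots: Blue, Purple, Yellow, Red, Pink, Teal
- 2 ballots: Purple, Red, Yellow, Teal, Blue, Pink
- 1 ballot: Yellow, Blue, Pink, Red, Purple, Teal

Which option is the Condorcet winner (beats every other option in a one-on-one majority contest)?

Yellow vs Blue: 37–22
Yellow vs Teal: 59–0
Yellow vs Pink: 42–17
Yellow vs Purple: 31–28
Yellow vs Red: 53–6
Yellow beats every other option.

Yellow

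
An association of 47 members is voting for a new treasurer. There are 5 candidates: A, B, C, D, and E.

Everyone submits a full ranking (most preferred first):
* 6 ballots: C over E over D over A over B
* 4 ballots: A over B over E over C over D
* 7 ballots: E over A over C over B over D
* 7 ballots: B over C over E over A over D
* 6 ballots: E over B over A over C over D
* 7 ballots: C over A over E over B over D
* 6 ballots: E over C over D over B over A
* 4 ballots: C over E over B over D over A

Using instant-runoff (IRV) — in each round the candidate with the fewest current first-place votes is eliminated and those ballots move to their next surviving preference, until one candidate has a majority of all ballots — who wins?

C

Round 1: A 4, B 7, C 17, D 0, E 19. D eliminated.
Round 2: A 4, B 7, C 17, E 19. A eliminated.
Round 3: B 11, C 17, E 19. B eliminated.
Round 4: C 24, E 23. C has a majority (≥24).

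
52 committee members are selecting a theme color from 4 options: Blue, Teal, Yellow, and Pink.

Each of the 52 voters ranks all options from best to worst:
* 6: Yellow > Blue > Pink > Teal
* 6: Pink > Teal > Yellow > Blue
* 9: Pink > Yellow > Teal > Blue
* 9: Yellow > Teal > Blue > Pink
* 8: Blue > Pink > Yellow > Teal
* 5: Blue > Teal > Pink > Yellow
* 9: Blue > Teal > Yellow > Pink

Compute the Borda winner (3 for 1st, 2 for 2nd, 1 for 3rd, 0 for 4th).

Blue: 6×2 + 6×0 + 9×0 + 9×1 + 8×3 + 5×3 + 9×3 = 87
Teal: 6×0 + 6×2 + 9×1 + 9×2 + 8×0 + 5×2 + 9×2 = 67
Yellow: 6×3 + 6×1 + 9×2 + 9×3 + 8×1 + 5×0 + 9×1 = 86
Pink: 6×1 + 6×3 + 9×3 + 9×0 + 8×2 + 5×1 + 9×0 = 72

Blue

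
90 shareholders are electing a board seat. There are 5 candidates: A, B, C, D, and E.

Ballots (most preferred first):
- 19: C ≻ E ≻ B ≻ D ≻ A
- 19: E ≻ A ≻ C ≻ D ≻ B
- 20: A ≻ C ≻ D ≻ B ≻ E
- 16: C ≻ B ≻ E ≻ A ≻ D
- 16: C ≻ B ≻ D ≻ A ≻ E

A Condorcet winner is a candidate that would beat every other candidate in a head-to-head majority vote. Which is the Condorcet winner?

C

C vs A: 51–39
C vs B: 90–0
C vs D: 90–0
C vs E: 71–19
C beats every other candidate.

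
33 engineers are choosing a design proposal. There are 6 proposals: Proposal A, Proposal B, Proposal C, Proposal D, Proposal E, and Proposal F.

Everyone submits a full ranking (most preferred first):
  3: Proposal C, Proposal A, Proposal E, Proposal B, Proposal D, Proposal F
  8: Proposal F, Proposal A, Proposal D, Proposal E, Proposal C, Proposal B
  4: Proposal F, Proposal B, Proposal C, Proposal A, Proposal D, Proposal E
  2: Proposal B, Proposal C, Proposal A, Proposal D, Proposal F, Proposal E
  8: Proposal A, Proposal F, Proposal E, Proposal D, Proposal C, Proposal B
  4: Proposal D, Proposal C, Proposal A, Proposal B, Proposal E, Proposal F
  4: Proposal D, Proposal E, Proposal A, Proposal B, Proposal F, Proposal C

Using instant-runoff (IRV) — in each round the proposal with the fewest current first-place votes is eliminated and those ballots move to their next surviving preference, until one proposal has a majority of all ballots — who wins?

Round 1: Proposal A 8, Proposal B 2, Proposal C 3, Proposal D 8, Proposal E 0, Proposal F 12. Proposal E eliminated.
Round 2: Proposal A 8, Proposal B 2, Proposal C 3, Proposal D 8, Proposal F 12. Proposal B eliminated.
Round 3: Proposal A 8, Proposal C 5, Proposal D 8, Proposal F 12. Proposal C eliminated.
Round 4: Proposal A 13, Proposal D 8, Proposal F 12. Proposal D eliminated.
Round 5: Proposal A 21, Proposal F 12. Proposal A has a majority (≥17).

Proposal A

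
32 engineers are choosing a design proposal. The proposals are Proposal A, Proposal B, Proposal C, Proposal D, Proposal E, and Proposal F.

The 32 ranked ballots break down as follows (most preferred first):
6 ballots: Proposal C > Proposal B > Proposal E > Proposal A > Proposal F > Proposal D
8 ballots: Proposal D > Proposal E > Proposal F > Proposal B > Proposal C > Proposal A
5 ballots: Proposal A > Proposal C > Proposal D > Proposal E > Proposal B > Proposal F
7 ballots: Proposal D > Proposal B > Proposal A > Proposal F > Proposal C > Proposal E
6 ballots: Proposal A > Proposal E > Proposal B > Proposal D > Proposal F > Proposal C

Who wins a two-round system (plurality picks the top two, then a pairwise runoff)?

Proposal A

Round 1 first-place votes: Proposal A 11, Proposal B 0, Proposal C 6, Proposal D 15, Proposal E 0, Proposal F 0. Proposal D and Proposal A advance.
Runoff: Proposal D is ranked above Proposal A on 15 ballots, Proposal A above Proposal D on 17.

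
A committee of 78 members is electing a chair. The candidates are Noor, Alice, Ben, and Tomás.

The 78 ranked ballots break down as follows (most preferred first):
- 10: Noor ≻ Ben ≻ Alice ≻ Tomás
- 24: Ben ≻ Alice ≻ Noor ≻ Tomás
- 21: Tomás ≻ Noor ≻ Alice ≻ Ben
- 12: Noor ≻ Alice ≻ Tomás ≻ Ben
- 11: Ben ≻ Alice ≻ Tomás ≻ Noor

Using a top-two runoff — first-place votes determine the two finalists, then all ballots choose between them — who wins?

Noor

Round 1 first-place votes: Noor 22, Alice 0, Ben 35, Tomás 21. Ben and Noor advance.
Runoff: Ben is ranked above Noor on 35 ballots, Noor above Ben on 43.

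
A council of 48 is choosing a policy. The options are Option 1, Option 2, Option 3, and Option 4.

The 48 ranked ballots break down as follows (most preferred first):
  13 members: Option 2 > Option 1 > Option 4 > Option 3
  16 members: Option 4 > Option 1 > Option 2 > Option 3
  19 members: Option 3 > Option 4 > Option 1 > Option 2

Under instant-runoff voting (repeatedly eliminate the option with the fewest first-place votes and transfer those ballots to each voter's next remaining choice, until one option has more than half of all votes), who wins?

Round 1: Option 1 0, Option 2 13, Option 3 19, Option 4 16. Option 1 eliminated.
Round 2: Option 2 13, Option 3 19, Option 4 16. Option 2 eliminated.
Round 3: Option 3 19, Option 4 29. Option 4 has a majority (≥25).

Option 4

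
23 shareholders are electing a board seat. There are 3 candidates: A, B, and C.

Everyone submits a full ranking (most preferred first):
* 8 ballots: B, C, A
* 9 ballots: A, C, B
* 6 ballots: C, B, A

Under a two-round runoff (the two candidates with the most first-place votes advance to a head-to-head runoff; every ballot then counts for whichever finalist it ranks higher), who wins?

B

Round 1 first-place votes: A 9, B 8, C 6. A and B advance.
Runoff: A is ranked above B on 9 ballots, B above A on 14.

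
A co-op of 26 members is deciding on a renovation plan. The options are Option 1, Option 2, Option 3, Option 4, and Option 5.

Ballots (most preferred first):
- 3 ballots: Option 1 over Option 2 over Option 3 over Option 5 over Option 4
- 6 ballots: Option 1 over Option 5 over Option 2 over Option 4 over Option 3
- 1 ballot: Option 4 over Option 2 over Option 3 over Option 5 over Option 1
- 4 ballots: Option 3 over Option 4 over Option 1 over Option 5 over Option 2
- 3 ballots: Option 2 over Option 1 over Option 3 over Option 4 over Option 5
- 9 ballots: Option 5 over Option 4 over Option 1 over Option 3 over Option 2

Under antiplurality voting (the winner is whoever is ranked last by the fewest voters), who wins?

Last-place votes: Option 1 1, Option 2 13, Option 3 6, Option 4 3, Option 5 3.

Option 1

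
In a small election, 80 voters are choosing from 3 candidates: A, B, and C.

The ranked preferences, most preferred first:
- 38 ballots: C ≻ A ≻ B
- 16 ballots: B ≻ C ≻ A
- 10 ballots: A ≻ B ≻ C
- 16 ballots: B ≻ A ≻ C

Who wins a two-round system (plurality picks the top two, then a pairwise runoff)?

Round 1 first-place votes: A 10, B 32, C 38. C and B advance.
Runoff: C is ranked above B on 38 ballots, B above C on 42.

B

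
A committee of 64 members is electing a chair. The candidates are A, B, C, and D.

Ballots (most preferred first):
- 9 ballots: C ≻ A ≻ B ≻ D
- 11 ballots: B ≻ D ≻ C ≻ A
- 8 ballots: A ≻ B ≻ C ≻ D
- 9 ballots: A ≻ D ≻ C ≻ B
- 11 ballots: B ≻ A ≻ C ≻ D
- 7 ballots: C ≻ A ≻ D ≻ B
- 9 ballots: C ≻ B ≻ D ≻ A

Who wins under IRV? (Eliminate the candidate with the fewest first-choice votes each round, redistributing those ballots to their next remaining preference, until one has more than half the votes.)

Round 1: A 17, B 22, C 25, D 0. D eliminated.
Round 2: A 17, B 22, C 25. A eliminated.
Round 3: B 30, C 34. C has a majority (≥33).

C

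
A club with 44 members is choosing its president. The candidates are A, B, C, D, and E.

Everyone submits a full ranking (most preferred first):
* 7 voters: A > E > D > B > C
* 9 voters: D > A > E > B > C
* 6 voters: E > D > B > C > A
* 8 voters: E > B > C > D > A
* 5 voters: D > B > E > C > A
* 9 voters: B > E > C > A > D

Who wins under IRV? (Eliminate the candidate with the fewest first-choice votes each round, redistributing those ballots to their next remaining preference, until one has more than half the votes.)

E

Round 1: A 7, B 9, C 0, D 14, E 14. C eliminated.
Round 2: A 7, B 9, D 14, E 14. A eliminated.
Round 3: B 9, D 14, E 21. B eliminated.
Round 4: D 14, E 30. E has a majority (≥23).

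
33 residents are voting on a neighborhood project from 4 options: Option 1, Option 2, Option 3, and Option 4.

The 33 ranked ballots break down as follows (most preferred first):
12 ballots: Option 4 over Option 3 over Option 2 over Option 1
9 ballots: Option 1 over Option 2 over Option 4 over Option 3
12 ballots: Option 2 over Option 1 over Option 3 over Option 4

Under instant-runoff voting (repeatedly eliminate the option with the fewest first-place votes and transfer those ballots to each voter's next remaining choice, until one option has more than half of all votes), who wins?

Option 2

Round 1: Option 1 9, Option 2 12, Option 3 0, Option 4 12. Option 3 eliminated.
Round 2: Option 1 9, Option 2 12, Option 4 12. Option 1 eliminated.
Round 3: Option 2 21, Option 4 12. Option 2 has a majority (≥17).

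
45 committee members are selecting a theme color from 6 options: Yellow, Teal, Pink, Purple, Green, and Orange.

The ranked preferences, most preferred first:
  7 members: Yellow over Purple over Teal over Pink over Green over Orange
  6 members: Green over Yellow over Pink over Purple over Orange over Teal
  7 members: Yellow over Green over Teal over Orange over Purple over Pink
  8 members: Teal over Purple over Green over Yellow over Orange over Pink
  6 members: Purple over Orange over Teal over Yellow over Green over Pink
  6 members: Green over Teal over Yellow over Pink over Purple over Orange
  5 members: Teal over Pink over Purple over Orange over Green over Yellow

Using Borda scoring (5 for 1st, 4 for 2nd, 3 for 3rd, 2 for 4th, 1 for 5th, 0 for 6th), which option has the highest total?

Teal

Yellow: 7×5 + 6×4 + 7×5 + 8×2 + 6×2 + 6×3 + 5×0 = 140
Teal: 7×3 + 6×0 + 7×3 + 8×5 + 6×3 + 6×4 + 5×5 = 149
Pink: 7×2 + 6×3 + 7×0 + 8×0 + 6×0 + 6×2 + 5×4 = 64
Purple: 7×4 + 6×2 + 7×1 + 8×4 + 6×5 + 6×1 + 5×3 = 130
Green: 7×1 + 6×5 + 7×4 + 8×3 + 6×1 + 6×5 + 5×1 = 130
Orange: 7×0 + 6×1 + 7×2 + 8×1 + 6×4 + 6×0 + 5×2 = 62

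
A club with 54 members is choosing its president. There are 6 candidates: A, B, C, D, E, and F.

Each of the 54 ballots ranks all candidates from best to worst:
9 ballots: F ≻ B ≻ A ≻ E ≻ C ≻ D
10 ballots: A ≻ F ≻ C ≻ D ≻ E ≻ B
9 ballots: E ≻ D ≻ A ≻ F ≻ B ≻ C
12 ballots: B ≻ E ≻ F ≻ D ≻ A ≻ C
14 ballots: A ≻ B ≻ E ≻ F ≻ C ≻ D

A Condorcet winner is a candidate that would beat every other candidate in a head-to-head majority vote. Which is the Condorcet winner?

A vs B: 33–21
A vs C: 54–0
A vs D: 33–21
A vs E: 33–21
A vs F: 33–21
A beats every other candidate.

A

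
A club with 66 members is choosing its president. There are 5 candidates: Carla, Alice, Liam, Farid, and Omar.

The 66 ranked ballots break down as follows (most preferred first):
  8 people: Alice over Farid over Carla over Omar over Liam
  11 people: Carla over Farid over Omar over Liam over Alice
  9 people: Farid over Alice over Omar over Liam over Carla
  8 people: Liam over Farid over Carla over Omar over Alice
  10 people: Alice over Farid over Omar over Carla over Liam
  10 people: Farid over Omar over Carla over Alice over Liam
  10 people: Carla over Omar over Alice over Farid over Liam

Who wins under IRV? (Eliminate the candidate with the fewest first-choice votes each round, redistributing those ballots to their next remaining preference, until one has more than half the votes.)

Farid

Round 1: Carla 21, Alice 18, Liam 8, Farid 19, Omar 0. Omar eliminated.
Round 2: Carla 21, Alice 18, Liam 8, Farid 19. Liam eliminated.
Round 3: Carla 21, Alice 18, Farid 27. Alice eliminated.
Round 4: Carla 21, Farid 45. Farid has a majority (≥34).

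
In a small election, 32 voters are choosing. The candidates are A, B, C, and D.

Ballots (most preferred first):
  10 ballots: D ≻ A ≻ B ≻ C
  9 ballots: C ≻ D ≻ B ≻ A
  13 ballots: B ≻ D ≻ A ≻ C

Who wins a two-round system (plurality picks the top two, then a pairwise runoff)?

Round 1 first-place votes: A 0, B 13, C 9, D 10. B and D advance.
Runoff: B is ranked above D on 13 ballots, D above B on 19.

D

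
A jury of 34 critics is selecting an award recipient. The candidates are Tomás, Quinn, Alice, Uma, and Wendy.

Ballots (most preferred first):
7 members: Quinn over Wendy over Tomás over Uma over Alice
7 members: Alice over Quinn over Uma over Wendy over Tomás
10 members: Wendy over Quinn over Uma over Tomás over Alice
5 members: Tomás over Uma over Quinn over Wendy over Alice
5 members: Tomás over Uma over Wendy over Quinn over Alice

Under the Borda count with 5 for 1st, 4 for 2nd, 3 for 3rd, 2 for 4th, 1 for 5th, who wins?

Tomás: 7×3 + 7×1 + 10×2 + 5×5 + 5×5 = 98
Quinn: 7×5 + 7×4 + 10×4 + 5×3 + 5×2 = 128
Alice: 7×1 + 7×5 + 10×1 + 5×1 + 5×1 = 62
Uma: 7×2 + 7×3 + 10×3 + 5×4 + 5×4 = 105
Wendy: 7×4 + 7×2 + 10×5 + 5×2 + 5×3 = 117

Quinn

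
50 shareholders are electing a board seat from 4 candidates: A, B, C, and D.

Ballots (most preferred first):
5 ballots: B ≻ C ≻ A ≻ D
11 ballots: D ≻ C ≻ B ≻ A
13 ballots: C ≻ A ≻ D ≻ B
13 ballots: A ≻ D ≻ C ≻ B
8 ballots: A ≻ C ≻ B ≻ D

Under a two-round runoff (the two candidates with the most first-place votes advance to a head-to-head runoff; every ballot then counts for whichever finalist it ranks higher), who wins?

C

Round 1 first-place votes: A 21, B 5, C 13, D 11. A and C advance.
Runoff: A is ranked above C on 21 ballots, C above A on 29.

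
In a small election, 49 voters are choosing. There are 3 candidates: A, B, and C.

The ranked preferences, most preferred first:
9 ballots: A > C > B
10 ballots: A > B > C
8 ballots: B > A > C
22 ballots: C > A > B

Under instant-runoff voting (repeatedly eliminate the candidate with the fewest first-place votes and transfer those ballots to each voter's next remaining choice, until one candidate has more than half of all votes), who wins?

Round 1: A 19, B 8, C 22. B eliminated.
Round 2: A 27, C 22. A has a majority (≥25).

A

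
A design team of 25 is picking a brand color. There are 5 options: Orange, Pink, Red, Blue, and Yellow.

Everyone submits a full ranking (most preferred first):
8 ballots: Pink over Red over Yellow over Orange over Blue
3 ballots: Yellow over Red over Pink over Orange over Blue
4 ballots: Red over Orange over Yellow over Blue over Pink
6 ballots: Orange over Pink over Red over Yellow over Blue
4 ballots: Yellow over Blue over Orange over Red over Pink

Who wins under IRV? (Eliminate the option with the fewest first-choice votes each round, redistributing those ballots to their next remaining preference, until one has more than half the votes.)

Round 1: Orange 6, Pink 8, Red 4, Blue 0, Yellow 7. Blue eliminated.
Round 2: Orange 6, Pink 8, Red 4, Yellow 7. Red eliminated.
Round 3: Orange 10, Pink 8, Yellow 7. Yellow eliminated.
Round 4: Orange 14, Pink 11. Orange has a majority (≥13).

Orange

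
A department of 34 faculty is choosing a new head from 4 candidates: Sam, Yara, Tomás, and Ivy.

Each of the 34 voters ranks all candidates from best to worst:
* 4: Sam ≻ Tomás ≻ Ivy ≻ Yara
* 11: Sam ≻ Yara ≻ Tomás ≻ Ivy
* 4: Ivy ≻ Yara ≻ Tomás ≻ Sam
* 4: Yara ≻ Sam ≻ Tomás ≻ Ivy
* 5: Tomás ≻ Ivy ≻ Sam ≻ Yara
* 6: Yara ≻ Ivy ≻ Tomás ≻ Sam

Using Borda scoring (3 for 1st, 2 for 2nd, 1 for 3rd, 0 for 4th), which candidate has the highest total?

Yara

Sam: 4×3 + 11×3 + 4×0 + 4×2 + 5×1 + 6×0 = 58
Yara: 4×0 + 11×2 + 4×2 + 4×3 + 5×0 + 6×3 = 60
Tomás: 4×2 + 11×1 + 4×1 + 4×1 + 5×3 + 6×1 = 48
Ivy: 4×1 + 11×0 + 4×3 + 4×0 + 5×2 + 6×2 = 38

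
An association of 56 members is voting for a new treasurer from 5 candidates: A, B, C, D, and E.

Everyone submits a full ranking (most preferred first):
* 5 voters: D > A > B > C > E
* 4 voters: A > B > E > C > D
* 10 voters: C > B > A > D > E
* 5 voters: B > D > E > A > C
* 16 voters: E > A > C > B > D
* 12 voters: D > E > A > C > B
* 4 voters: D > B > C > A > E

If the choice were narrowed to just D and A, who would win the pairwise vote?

A

D is ranked above A on 26 ballots; A above D on 30.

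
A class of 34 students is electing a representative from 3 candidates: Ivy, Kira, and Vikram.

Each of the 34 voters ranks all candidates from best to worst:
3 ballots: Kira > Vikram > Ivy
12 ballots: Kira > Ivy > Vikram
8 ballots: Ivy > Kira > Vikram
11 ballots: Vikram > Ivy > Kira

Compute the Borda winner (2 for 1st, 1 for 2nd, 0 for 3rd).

Ivy

Ivy: 3×0 + 12×1 + 8×2 + 11×1 = 39
Kira: 3×2 + 12×2 + 8×1 + 11×0 = 38
Vikram: 3×1 + 12×0 + 8×0 + 11×2 = 25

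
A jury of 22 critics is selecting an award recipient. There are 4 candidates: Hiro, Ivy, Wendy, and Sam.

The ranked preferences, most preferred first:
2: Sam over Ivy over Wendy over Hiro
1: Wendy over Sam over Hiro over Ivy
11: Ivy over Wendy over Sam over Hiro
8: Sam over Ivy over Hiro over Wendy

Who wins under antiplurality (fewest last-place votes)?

Last-place votes: Hiro 13, Ivy 1, Wendy 8, Sam 0.

Sam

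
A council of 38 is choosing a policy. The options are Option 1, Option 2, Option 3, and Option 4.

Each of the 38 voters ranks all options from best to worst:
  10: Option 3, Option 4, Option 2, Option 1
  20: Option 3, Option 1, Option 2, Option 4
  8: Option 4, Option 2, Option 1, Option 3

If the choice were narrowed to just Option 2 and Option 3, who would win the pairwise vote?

Option 2 is ranked above Option 3 on 8 ballots; Option 3 above Option 2 on 30.

Option 3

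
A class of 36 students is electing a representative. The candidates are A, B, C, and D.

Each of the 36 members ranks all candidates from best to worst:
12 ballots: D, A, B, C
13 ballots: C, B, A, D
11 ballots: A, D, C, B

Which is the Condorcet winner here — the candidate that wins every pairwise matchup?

A

A vs B: 23–13
A vs C: 23–13
A vs D: 24–12
A beats every other candidate.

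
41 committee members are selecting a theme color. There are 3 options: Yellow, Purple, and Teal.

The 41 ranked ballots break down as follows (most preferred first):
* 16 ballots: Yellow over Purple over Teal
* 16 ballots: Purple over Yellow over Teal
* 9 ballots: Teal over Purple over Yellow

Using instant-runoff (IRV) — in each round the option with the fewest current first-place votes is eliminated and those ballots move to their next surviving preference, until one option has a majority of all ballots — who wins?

Round 1: Yellow 16, Purple 16, Teal 9. Teal eliminated.
Round 2: Yellow 16, Purple 25. Purple has a majority (≥21).

Purple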